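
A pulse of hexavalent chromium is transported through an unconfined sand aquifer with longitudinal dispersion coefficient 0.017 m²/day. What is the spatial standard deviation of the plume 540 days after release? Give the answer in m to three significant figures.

Dispersive spreading gives a Gaussian with σ² = 2Dt; advection only shifts the center.
σ = √(2 × 0.017 × 540) = 4.28 m.

4.28 m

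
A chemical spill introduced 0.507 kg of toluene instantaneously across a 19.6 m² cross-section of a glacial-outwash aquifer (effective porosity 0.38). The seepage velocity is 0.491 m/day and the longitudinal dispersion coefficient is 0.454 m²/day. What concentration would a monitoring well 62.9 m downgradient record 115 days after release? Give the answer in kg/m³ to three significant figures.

0.00218 kg/m³

For an instantaneous plane source, C(x,t) = M/(n_e·A·√(4πDt)) · exp(−(x−vt)²/(4Dt)), with n_e·A the pore (flow) area.
Plume center vt = 0.491 × 115 = 56.465 m, so the well at 62.9 m is 6.435 m downgradient of the peak.
√(4πDt) = 25.61 m, giving peak height M/(n_e·A·√(4πDt)) = 0.507/(0.38 × 19.6 × 25.61) = 0.002658 kg/m³.
(x−vt)²/(4Dt) = (6.435)²/(4 × 0.454 × 115) = 0.1983; exp(−0.1983) = 0.8201.
C = 0.002658 × 0.8201 = 0.00218 kg/m³.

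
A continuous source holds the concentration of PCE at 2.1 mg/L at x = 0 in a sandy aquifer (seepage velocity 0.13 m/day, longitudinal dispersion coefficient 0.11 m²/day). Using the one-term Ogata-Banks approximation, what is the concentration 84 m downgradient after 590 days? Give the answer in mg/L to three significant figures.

0.548 mg/L

For a continuous step input, C/C₀ ≈ ½·erfc((x−vt)/(2√(Dt))).
vt = 0.13 × 590 = 76.7 m and 2√(Dt) = 2√(0.11 × 590) = 16.11 m.
Argument (x−vt)/(2√(Dt)) = (84 − 76.7)/16.11 = 0.4531; ½·erfc(0.4531) = 0.2608.
C = 2.1 × 0.2608 = 0.548 mg/L.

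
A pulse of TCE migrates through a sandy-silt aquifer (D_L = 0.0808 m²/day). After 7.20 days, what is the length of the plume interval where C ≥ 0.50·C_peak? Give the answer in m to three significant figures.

2.54 m

The plume is Gaussian with σ = √(2Dt) = √(2 × 0.0808 × 7.20) = 1.079 m.
C/C_peak = exp(−Δx²/(2σ²)) = 0.50 ⇒ Δx = σ·√(−2 ln 0.50) = 1.079 × 1.177 = 1.270 m.
Width = 2Δx = 2.54 m.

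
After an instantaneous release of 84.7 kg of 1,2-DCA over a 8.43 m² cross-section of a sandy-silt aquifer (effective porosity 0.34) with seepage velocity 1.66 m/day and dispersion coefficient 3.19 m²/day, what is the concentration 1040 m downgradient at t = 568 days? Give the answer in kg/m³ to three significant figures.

For an instantaneous plane source, C(x,t) = M/(n_e·A·√(4πDt)) · exp(−(x−vt)²/(4Dt)), with n_e·A the pore (flow) area.
Plume center vt = 1.66 × 568 = 942.88 m, so the well at 1040 m is 97.12 m downgradient of the peak.
√(4πDt) = 150.9 m, giving peak height M/(n_e·A·√(4πDt)) = 84.7/(0.34 × 8.43 × 150.9) = 0.1958 kg/m³.
(x−vt)²/(4Dt) = (97.12)²/(4 × 3.19 × 568) = 1.301; exp(−1.301) = 0.2723.
C = 0.1958 × 0.2723 = 0.0533 kg/m³.

0.0533 kg/m³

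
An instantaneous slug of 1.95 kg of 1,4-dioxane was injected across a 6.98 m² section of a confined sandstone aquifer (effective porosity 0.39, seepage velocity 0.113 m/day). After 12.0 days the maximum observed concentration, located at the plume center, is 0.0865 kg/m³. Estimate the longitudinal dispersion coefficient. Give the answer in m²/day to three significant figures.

At the plume center C_max = M/(n_e·A·√(4πDt)), so D = M²/(4πt·(n_e·A·C_max)²).
n_e·A·C_max = 0.39 × 6.98 × 0.0865 = 0.2355 kg/m.
D = 1.95²/(4π × 12.0 × 0.2355²) = 0.455 m²/day.

0.455 m²/day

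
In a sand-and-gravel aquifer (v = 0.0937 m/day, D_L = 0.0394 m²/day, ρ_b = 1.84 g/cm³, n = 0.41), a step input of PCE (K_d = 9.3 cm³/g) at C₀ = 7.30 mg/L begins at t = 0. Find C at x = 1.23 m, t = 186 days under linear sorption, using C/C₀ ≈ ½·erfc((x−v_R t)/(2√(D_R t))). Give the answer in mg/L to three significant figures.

0.585 mg/L

Retardation factor R = 1 + ρ_b·K_d/n = 1 + 1.84 × 9.3/0.41 = 42.74.
Sorption retards both mechanisms: v_R = v/R = 0.002192 m/day, D_R = D/R = 0.0009219 m²/day.
v_R·t = 0.002192 × 186 = 0.407712 m; 2√(D_R t) = 0.8282 m; argument = (1.23 − 0.407712)/0.8282 = 0.9929.
C = C₀ × ½·erfc(0.9929) = 7.30 × 0.08013 = 0.585 mg/L.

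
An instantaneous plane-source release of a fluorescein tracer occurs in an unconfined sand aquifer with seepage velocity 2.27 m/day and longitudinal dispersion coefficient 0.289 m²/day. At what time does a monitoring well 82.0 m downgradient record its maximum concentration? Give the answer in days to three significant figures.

36.1 days

For the 1D instantaneous-source solution, setting ∂C/∂t = 0 at fixed x gives v²t² + 2Dt − x² = 0, so t = (√(D² + v²x²) − D)/v².
√(D² + v²x²) = √(0.289² + 2.27² × 82.0²) = 186.1; v² = 5.1529.
t = (186.1 − 0.289)/5.1529 = 36.1 days (vs. the pure-advection estimate x/v = 36.1 d).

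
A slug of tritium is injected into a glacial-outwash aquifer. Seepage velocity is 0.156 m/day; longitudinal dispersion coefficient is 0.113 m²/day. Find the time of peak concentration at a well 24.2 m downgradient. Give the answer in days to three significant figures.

151 days

For the 1D instantaneous-source solution, setting ∂C/∂t = 0 at fixed x gives v²t² + 2Dt − x² = 0, so t = (√(D² + v²x²) − D)/v².
√(D² + v²x²) = √(0.113² + 0.156² × 24.2²) = 3.777; v² = 0.024336.
t = (3.777 − 0.113)/0.024336 = 151 days (vs. the pure-advection estimate x/v = 155 d).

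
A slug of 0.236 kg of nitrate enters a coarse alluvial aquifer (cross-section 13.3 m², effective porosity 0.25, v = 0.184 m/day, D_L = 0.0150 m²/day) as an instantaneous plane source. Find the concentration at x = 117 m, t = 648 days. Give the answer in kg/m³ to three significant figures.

0.00565 kg/m³

For an instantaneous plane source, C(x,t) = M/(n_e·A·√(4πDt)) · exp(−(x−vt)²/(4Dt)), with n_e·A the pore (flow) area.
Plume center vt = 0.184 × 648 = 119.232 m, so the well at 117 m is 2.232 m upgradient of the peak.
√(4πDt) = 11.05 m, giving peak height M/(n_e·A·√(4πDt)) = 0.236/(0.25 × 13.3 × 11.05) = 0.006423 kg/m³.
(x−vt)²/(4Dt) = (-2.232)²/(4 × 0.0150 × 648) = 0.1281; exp(−0.1281) = 0.8798.
C = 0.006423 × 0.8798 = 0.00565 kg/m³.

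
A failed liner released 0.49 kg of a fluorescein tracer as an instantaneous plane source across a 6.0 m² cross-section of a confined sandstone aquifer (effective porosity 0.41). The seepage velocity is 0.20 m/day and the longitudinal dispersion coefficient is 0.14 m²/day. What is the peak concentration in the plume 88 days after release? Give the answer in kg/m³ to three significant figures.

The peak of an instantaneous 1D plume sits at x = vt; there the Gaussian factor is 1 and C_max = M/(n_e·A·√(4πDt)), where n_e·A is the pore area the mass is dissolved in.
√(4πDt) = √(4π × 0.14 × 88) = 12.44 m, so C_max = 0.49/(0.41 × 6.0 × 12.44) = 0.0160 kg/m³.

0.0160 kg/m³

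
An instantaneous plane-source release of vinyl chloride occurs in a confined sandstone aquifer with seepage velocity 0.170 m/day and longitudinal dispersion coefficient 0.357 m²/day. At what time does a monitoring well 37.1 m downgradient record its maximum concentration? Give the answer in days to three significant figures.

For the 1D instantaneous-source solution, setting ∂C/∂t = 0 at fixed x gives v²t² + 2Dt − x² = 0, so t = (√(D² + v²x²) − D)/v².
√(D² + v²x²) = √(0.357² + 0.170² × 37.1²) = 6.317; v² = 0.0289.
t = (6.317 − 0.357)/0.0289 = 206 days (vs. the pure-advection estimate x/v = 218 d).

206 days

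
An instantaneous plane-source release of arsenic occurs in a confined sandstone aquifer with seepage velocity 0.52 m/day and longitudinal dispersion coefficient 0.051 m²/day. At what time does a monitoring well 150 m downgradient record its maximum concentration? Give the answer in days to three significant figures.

288 days

For the 1D instantaneous-source solution, setting ∂C/∂t = 0 at fixed x gives v²t² + 2Dt − x² = 0, so t = (√(D² + v²x²) − D)/v².
√(D² + v²x²) = √(0.051² + 0.52² × 150²) = 78.00; v² = 0.2704.
t = (78.00 − 0.051)/0.2704 = 288 days (vs. the pure-advection estimate x/v = 288 d).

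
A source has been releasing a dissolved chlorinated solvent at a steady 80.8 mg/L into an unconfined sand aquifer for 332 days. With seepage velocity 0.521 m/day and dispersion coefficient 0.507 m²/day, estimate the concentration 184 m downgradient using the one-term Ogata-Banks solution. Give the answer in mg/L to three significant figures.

For a continuous step input, C/C₀ ≈ ½·erfc((x−vt)/(2√(Dt))).
vt = 0.521 × 332 = 172.972 m and 2√(Dt) = 2√(0.507 × 332) = 25.95 m.
Argument (x−vt)/(2√(Dt)) = (184 − 172.972)/25.95 = 0.4250; ½·erfc(0.4250) = 0.2739.
C = 80.8 × 0.2739 = 22.1 mg/L.

22.1 mg/L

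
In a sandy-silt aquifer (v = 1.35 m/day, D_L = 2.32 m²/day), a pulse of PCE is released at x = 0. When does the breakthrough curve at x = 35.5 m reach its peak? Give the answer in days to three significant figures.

For the 1D instantaneous-source solution, setting ∂C/∂t = 0 at fixed x gives v²t² + 2Dt − x² = 0, so t = (√(D² + v²x²) − D)/v².
√(D² + v²x²) = √(2.32² + 1.35² × 35.5²) = 47.98; v² = 1.8225.
t = (47.98 − 2.32)/1.8225 = 25.1 days (vs. the pure-advection estimate x/v = 26.3 d).

25.1 days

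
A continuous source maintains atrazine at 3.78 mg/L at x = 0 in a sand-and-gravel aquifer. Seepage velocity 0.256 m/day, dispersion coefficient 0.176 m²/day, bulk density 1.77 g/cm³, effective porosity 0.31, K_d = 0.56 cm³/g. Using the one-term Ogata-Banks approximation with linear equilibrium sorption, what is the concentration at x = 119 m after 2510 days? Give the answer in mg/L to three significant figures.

Retardation factor R = 1 + ρ_b·K_d/n = 1 + 1.77 × 0.56/0.31 = 4.197.
Sorption retards both mechanisms: v_R = v/R = 0.06100 m/day, D_R = D/R = 0.04193 m²/day.
v_R·t = 0.06100 × 2510 = 153.11 m; 2√(D_R t) = 20.52 m; argument = (119 − 153.11)/20.52 = -1.662.
C = C₀ × ½·erfc(-1.662) = 3.78 × 0.9906 = 3.74 mg/L.

3.74 mg/L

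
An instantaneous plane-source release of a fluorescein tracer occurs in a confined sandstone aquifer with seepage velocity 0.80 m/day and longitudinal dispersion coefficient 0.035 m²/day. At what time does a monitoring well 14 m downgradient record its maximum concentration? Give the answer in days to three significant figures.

For the 1D instantaneous-source solution, setting ∂C/∂t = 0 at fixed x gives v²t² + 2Dt − x² = 0, so t = (√(D² + v²x²) − D)/v².
√(D² + v²x²) = √(0.035² + 0.80² × 14²) = 11.20; v² = 0.64.
t = (11.20 − 0.035)/0.64 = 17.4 days (vs. the pure-advection estimate x/v = 17.5 d).

17.4 days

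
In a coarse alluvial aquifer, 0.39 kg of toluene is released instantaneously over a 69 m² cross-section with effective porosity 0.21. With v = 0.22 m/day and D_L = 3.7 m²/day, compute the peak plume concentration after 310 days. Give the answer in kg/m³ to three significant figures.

The peak of an instantaneous 1D plume sits at x = vt; there the Gaussian factor is 1 and C_max = M/(n_e·A·√(4πDt)), where n_e·A is the pore area the mass is dissolved in.
√(4πDt) = √(4π × 3.7 × 310) = 120.1 m, so C_max = 0.39/(0.21 × 69 × 120.1) = 0.000224 kg/m³.

0.000224 kg/m³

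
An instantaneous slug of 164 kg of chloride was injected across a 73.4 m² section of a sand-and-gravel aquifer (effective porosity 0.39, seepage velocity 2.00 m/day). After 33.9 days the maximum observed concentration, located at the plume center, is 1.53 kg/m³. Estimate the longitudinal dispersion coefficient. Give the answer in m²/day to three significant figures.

0.0329 m²/day

At the plume center C_max = M/(n_e·A·√(4πDt)), so D = M²/(4πt·(n_e·A·C_max)²).
n_e·A·C_max = 0.39 × 73.4 × 1.53 = 43.80 kg/m.
D = 164²/(4π × 33.9 × 43.80²) = 0.0329 m²/day.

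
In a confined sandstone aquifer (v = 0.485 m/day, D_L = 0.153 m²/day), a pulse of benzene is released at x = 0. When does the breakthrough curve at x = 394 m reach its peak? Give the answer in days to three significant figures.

For the 1D instantaneous-source solution, setting ∂C/∂t = 0 at fixed x gives v²t² + 2Dt − x² = 0, so t = (√(D² + v²x²) − D)/v².
√(D² + v²x²) = √(0.153² + 0.485² × 394²) = 191.1; v² = 0.235225.
t = (191.1 − 0.153)/0.235225 = 812 days (vs. the pure-advection estimate x/v = 812 d).

812 days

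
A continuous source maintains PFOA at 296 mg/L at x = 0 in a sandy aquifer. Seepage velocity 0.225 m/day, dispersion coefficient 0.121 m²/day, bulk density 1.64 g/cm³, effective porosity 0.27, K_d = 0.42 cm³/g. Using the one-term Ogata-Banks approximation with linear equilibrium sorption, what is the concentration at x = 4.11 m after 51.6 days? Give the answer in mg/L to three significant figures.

Retardation factor R = 1 + ρ_b·K_d/n = 1 + 1.64 × 0.42/0.27 = 3.551.
Sorption retards both mechanisms: v_R = v/R = 0.06336 m/day, D_R = D/R = 0.03407 m²/day.
v_R·t = 0.06336 × 51.6 = 3.269376 m; 2√(D_R t) = 2.652 m; argument = (4.11 − 3.269376)/2.652 = 0.3170.
C = C₀ × ½·erfc(0.3170) = 296 × 0.3270 = 96.8 mg/L.

96.8 mg/L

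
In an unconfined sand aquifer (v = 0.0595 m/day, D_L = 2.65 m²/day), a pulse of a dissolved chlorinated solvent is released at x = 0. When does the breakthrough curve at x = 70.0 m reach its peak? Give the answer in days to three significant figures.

646 days

For the 1D instantaneous-source solution, setting ∂C/∂t = 0 at fixed x gives v²t² + 2Dt − x² = 0, so t = (√(D² + v²x²) − D)/v².
√(D² + v²x²) = √(2.65² + 0.0595² × 70.0²) = 4.937; v² = 0.00354025.
t = (4.937 − 2.65)/0.00354025 = 646 days (vs. the pure-advection estimate x/v = 1180 d).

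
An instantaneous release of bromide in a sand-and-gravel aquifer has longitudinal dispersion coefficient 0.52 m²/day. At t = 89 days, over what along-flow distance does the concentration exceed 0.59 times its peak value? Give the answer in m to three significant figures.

19.8 m

The plume is Gaussian with σ = √(2Dt) = √(2 × 0.52 × 89) = 9.621 m.
C/C_peak = exp(−Δx²/(2σ²)) = 0.59 ⇒ Δx = σ·√(−2 ln 0.59) = 9.621 × 1.027 = 9.881 m.
Width = 2Δx = 19.8 m.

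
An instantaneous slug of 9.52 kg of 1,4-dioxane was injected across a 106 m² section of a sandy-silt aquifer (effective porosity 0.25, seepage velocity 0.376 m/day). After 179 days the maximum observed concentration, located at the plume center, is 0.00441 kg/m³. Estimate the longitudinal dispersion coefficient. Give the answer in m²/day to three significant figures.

At the plume center C_max = M/(n_e·A·√(4πDt)), so D = M²/(4πt·(n_e·A·C_max)²).
n_e·A·C_max = 0.25 × 106 × 0.00441 = 0.1169 kg/m.
D = 9.52²/(4π × 179 × 0.1169²) = 2.95 m²/day.

2.95 m²/day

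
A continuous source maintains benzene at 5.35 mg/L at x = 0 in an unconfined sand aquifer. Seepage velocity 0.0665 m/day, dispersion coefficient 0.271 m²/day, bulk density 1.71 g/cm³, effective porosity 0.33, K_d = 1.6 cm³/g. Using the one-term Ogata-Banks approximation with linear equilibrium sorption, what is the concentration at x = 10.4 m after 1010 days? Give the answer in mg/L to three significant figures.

Retardation factor R = 1 + ρ_b·K_d/n = 1 + 1.71 × 1.6/0.33 = 9.291.
Sorption retards both mechanisms: v_R = v/R = 0.007157 m/day, D_R = D/R = 0.02917 m²/day.
v_R·t = 0.007157 × 1010 = 7.22857 m; 2√(D_R t) = 10.86 m; argument = (10.4 − 7.22857)/10.86 = 0.2920.
C = C₀ × ½·erfc(0.2920) = 5.35 × 0.3398 = 1.82 mg/L.

1.82 mg/L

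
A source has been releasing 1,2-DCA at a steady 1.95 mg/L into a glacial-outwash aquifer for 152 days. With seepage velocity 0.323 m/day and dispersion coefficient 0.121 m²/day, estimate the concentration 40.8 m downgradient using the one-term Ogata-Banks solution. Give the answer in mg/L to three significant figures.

For a continuous step input, C/C₀ ≈ ½·erfc((x−vt)/(2√(Dt))).
vt = 0.323 × 152 = 49.096 m and 2√(Dt) = 2√(0.121 × 152) = 8.577 m.
Argument (x−vt)/(2√(Dt)) = (40.8 − 49.096)/8.577 = -0.9672; ½·erfc(-0.9672) = 0.9143.
C = 1.95 × 0.9143 = 1.78 mg/L.

1.78 mg/L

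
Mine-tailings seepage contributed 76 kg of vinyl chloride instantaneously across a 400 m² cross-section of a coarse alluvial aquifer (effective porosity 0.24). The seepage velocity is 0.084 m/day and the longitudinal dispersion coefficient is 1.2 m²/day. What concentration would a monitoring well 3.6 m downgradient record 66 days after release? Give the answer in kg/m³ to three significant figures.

0.0248 kg/m³

For an instantaneous plane source, C(x,t) = M/(n_e·A·√(4πDt)) · exp(−(x−vt)²/(4Dt)), with n_e·A the pore (flow) area.
Plume center vt = 0.084 × 66 = 5.544 m, so the well at 3.6 m is 1.944 m upgradient of the peak.
√(4πDt) = 31.55 m, giving peak height M/(n_e·A·√(4πDt)) = 76/(0.24 × 400 × 31.55) = 0.02509 kg/m³.
(x−vt)²/(4Dt) = (-1.944)²/(4 × 1.2 × 66) = 0.01193; exp(−0.01193) = 0.9881.
C = 0.02509 × 0.9881 = 0.0248 kg/m³.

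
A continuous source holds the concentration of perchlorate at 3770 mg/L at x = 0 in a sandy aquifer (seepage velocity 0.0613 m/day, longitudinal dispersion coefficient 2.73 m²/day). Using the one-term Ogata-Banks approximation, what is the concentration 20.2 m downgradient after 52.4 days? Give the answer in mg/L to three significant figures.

594 mg/L

For a continuous step input, C/C₀ ≈ ½·erfc((x−vt)/(2√(Dt))).
vt = 0.0613 × 52.4 = 3.21212 m and 2√(Dt) = 2√(2.73 × 52.4) = 23.92 m.
Argument (x−vt)/(2√(Dt)) = (20.2 − 3.21212)/23.92 = 0.7102; ½·erfc(0.7102) = 0.1576.
C = 3770 × 0.1576 = 594 mg/L.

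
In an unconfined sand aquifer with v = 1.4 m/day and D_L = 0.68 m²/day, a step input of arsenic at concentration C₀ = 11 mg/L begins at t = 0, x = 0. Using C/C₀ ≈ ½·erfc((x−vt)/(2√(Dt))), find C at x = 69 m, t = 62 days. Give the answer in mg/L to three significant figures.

10.7 mg/L

For a continuous step input, C/C₀ ≈ ½·erfc((x−vt)/(2√(Dt))).
vt = 1.4 × 62 = 86.8 m and 2√(Dt) = 2√(0.68 × 62) = 12.99 m.
Argument (x−vt)/(2√(Dt)) = (69 − 86.8)/12.99 = -1.370; ½·erfc(-1.370) = 0.9737.
C = 11 × 0.9737 = 10.7 mg/L.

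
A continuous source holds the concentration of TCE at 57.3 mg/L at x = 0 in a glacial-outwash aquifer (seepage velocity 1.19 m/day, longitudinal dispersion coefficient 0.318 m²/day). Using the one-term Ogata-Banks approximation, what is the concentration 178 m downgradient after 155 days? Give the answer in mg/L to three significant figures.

42.5 mg/L

For a continuous step input, C/C₀ ≈ ½·erfc((x−vt)/(2√(Dt))).
vt = 1.19 × 155 = 184.45 m and 2√(Dt) = 2√(0.318 × 155) = 14.04 m.
Argument (x−vt)/(2√(Dt)) = (178 − 184.45)/14.04 = -0.4594; ½·erfc(-0.4594) = 0.7421.
C = 57.3 × 0.7421 = 42.5 mg/L.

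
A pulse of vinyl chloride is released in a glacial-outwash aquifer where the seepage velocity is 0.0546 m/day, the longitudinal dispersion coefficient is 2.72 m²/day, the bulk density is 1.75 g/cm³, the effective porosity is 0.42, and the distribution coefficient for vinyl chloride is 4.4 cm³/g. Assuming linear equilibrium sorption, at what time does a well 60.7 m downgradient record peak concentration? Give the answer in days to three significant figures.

10200 days

Retardation factor R = 1 + ρ_b·K_d/n = 1 + 1.75 × 4.4/0.42 = 19.33.
Sorption retards both mechanisms: v_R = v/R = 0.002825 m/day, D_R = D/R = 0.1407 m²/day.
Peak time from v_R²t² + 2D_R t − x² = 0: t = (√(D_R² + v_R²x²) − D_R)/v_R².
√(D_R² + v_R²x²) = √(0.1407² + 0.002825² × 60.7²) = 0.2218; v_R² = 7.981e-06.
t = (0.2218 − 0.1407)/7.981e-06 = 10200 days.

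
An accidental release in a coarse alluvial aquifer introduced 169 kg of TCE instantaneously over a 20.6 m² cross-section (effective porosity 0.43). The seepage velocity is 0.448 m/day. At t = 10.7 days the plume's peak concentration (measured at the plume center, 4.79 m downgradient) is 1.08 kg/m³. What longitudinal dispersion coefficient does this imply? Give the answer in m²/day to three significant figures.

At the plume center C_max = M/(n_e·A·√(4πDt)), so D = M²/(4πt·(n_e·A·C_max)²).
n_e·A·C_max = 0.43 × 20.6 × 1.08 = 9.567 kg/m.
D = 169²/(4π × 10.7 × 9.567²) = 2.32 m²/day.

2.32 m²/day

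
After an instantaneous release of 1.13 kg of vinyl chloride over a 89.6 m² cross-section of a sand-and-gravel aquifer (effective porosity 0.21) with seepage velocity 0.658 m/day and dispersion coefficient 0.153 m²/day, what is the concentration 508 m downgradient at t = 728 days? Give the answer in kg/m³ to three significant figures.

0.000244 kg/m³

For an instantaneous plane source, C(x,t) = M/(n_e·A·√(4πDt)) · exp(−(x−vt)²/(4Dt)), with n_e·A the pore (flow) area.
Plume center vt = 0.658 × 728 = 479.024 m, so the well at 508 m is 28.976 m downgradient of the peak.
√(4πDt) = 37.41 m, giving peak height M/(n_e·A·√(4πDt)) = 1.13/(0.21 × 89.6 × 37.41) = 0.001605 kg/m³.
(x−vt)²/(4Dt) = (28.976)²/(4 × 0.153 × 728) = 1.884; exp(−1.884) = 0.1520.
C = 0.001605 × 0.1520 = 0.000244 kg/m³.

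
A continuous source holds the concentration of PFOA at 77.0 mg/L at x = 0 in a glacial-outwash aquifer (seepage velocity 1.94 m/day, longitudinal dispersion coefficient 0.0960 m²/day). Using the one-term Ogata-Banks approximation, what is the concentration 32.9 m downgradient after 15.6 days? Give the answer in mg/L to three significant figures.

4.92 mg/L

For a continuous step input, C/C₀ ≈ ½·erfc((x−vt)/(2√(Dt))).
vt = 1.94 × 15.6 = 30.264 m and 2√(Dt) = 2√(0.0960 × 15.6) = 2.448 m.
Argument (x−vt)/(2√(Dt)) = (32.9 − 30.264)/2.448 = 1.077; ½·erfc(1.077) = 0.06387.
C = 77.0 × 0.06387 = 4.92 mg/L.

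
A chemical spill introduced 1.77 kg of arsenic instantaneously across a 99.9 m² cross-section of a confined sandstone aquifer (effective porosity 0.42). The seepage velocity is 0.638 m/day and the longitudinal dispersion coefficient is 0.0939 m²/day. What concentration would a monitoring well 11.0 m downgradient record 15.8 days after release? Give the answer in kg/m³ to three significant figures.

For an instantaneous plane source, C(x,t) = M/(n_e·A·√(4πDt)) · exp(−(x−vt)²/(4Dt)), with n_e·A the pore (flow) area.
Plume center vt = 0.638 × 15.8 = 10.0804 m, so the well at 11.0 m is 0.9196 m downgradient of the peak.
√(4πDt) = 4.318 m, giving peak height M/(n_e·A·√(4πDt)) = 1.77/(0.42 × 99.9 × 4.318) = 0.009770 kg/m³.
(x−vt)²/(4Dt) = (0.9196)²/(4 × 0.0939 × 15.8) = 0.1425; exp(−0.1425) = 0.8672.
C = 0.009770 × 0.8672 = 0.00847 kg/m³.

0.00847 kg/m³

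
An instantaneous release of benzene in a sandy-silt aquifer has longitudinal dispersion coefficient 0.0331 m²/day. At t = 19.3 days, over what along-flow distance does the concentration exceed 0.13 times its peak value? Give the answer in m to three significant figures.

4.57 m

The plume is Gaussian with σ = √(2Dt) = √(2 × 0.0331 × 19.3) = 1.130 m.
C/C_peak = exp(−Δx²/(2σ²)) = 0.13 ⇒ Δx = σ·√(−2 ln 0.13) = 1.130 × 2.020 = 2.283 m.
Width = 2Δx = 4.57 m.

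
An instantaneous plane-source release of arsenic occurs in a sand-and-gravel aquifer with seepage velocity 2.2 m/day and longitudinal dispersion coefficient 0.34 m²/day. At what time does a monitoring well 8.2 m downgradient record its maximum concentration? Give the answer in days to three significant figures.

For the 1D instantaneous-source solution, setting ∂C/∂t = 0 at fixed x gives v²t² + 2Dt − x² = 0, so t = (√(D² + v²x²) − D)/v².
√(D² + v²x²) = √(0.34² + 2.2² × 8.2²) = 18.04; v² = 4.84.
t = (18.04 − 0.34)/4.84 = 3.66 days (vs. the pure-advection estimate x/v = 3.73 d).

3.66 days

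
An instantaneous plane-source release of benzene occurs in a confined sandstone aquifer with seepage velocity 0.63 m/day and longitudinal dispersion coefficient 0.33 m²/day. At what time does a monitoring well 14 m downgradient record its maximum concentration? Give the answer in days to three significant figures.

For the 1D instantaneous-source solution, setting ∂C/∂t = 0 at fixed x gives v²t² + 2Dt − x² = 0, so t = (√(D² + v²x²) − D)/v².
√(D² + v²x²) = √(0.33² + 0.63² × 14²) = 8.826; v² = 0.3969.
t = (8.826 − 0.33)/0.3969 = 21.4 days (vs. the pure-advection estimate x/v = 22.2 d).

21.4 days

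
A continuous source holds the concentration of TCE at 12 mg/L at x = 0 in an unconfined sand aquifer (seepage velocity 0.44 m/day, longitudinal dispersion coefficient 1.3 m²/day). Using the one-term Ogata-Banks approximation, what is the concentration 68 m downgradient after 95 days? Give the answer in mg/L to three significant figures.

For a continuous step input, C/C₀ ≈ ½·erfc((x−vt)/(2√(Dt))).
vt = 0.44 × 95 = 41.8 m and 2√(Dt) = 2√(1.3 × 95) = 22.23 m.
Argument (x−vt)/(2√(Dt)) = (68 − 41.8)/22.23 = 1.179; ½·erfc(1.179) = 0.04772.
C = 12 × 0.04772 = 0.573 mg/L.

0.573 mg/L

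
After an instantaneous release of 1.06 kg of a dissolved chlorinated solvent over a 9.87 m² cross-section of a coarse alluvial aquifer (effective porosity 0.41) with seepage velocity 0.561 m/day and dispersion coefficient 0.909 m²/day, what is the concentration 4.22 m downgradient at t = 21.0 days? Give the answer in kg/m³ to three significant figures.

For an instantaneous plane source, C(x,t) = M/(n_e·A·√(4πDt)) · exp(−(x−vt)²/(4Dt)), with n_e·A the pore (flow) area.
Plume center vt = 0.561 × 21.0 = 11.781 m, so the well at 4.22 m is 7.561 m upgradient of the peak.
√(4πDt) = 15.49 m, giving peak height M/(n_e·A·√(4πDt)) = 1.06/(0.41 × 9.87 × 15.49) = 0.01691 kg/m³.
(x−vt)²/(4Dt) = (-7.561)²/(4 × 0.909 × 21.0) = 0.7487; exp(−0.7487) = 0.4730.
C = 0.01691 × 0.4730 = 0.00800 kg/m³.

0.00800 kg/m³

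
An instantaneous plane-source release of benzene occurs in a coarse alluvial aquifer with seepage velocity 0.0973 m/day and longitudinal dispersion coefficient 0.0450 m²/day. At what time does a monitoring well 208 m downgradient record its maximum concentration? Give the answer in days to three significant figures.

2130 days

For the 1D instantaneous-source solution, setting ∂C/∂t = 0 at fixed x gives v²t² + 2Dt − x² = 0, so t = (√(D² + v²x²) − D)/v².
√(D² + v²x²) = √(0.0450² + 0.0973² × 208²) = 20.24; v² = 0.00946729.
t = (20.24 − 0.0450)/0.00946729 = 2130 days (vs. the pure-advection estimate x/v = 2140 d).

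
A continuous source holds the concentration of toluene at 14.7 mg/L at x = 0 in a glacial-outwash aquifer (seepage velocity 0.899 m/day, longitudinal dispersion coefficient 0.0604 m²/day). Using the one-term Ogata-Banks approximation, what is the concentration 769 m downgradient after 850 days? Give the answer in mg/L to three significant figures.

For a continuous step input, C/C₀ ≈ ½·erfc((x−vt)/(2√(Dt))).
vt = 0.899 × 850 = 764.15 m and 2√(Dt) = 2√(0.0604 × 850) = 14.33 m.
Argument (x−vt)/(2√(Dt)) = (769 − 764.15)/14.33 = 0.3385; ½·erfc(0.3385) = 0.3161.
C = 14.7 × 0.3161 = 4.65 mg/L.

4.65 mg/L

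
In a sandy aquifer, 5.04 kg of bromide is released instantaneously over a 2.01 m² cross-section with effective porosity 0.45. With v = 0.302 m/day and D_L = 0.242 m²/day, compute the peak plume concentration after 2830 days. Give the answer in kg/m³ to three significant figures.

The peak of an instantaneous 1D plume sits at x = vt; there the Gaussian factor is 1 and C_max = M/(n_e·A·√(4πDt)), where n_e·A is the pore area the mass is dissolved in.
√(4πDt) = √(4π × 0.242 × 2830) = 92.77 m, so C_max = 5.04/(0.45 × 2.01 × 92.77) = 0.0601 kg/m³.

0.0601 kg/m³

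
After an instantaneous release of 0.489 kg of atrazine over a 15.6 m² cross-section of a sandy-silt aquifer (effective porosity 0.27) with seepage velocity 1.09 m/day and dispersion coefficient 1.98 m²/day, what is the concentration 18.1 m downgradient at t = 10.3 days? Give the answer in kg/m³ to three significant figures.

For an instantaneous plane source, C(x,t) = M/(n_e·A·√(4πDt)) · exp(−(x−vt)²/(4Dt)), with n_e·A the pore (flow) area.
Plume center vt = 1.09 × 10.3 = 11.227 m, so the well at 18.1 m is 6.873 m downgradient of the peak.
√(4πDt) = 16.01 m, giving peak height M/(n_e·A·√(4πDt)) = 0.489/(0.27 × 15.6 × 16.01) = 0.007252 kg/m³.
(x−vt)²/(4Dt) = (6.873)²/(4 × 1.98 × 10.3) = 0.5791; exp(−0.5791) = 0.5604.
C = 0.007252 × 0.5604 = 0.00406 kg/m³.

0.00406 kg/m³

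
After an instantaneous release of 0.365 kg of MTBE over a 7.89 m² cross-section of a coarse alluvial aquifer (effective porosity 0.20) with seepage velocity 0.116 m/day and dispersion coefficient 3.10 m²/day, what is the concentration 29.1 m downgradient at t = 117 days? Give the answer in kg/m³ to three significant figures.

For an instantaneous plane source, C(x,t) = M/(n_e·A·√(4πDt)) · exp(−(x−vt)²/(4Dt)), with n_e·A the pore (flow) area.
Plume center vt = 0.116 × 117 = 13.572 m, so the well at 29.1 m is 15.528 m downgradient of the peak.
√(4πDt) = 67.51 m, giving peak height M/(n_e·A·√(4πDt)) = 0.365/(0.20 × 7.89 × 67.51) = 0.003426 kg/m³.
(x−vt)²/(4Dt) = (15.528)²/(4 × 3.10 × 117) = 0.1662; exp(−0.1662) = 0.8469.
C = 0.003426 × 0.8469 = 0.00290 kg/m³.

0.00290 kg/m³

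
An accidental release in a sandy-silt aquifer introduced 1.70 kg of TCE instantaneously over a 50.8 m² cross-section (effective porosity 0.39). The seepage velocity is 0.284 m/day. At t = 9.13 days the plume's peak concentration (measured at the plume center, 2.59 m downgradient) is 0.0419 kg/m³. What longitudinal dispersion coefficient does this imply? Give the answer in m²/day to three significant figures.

At the plume center C_max = M/(n_e·A·√(4πDt)), so D = M²/(4πt·(n_e·A·C_max)²).
n_e·A·C_max = 0.39 × 50.8 × 0.0419 = 0.8301 kg/m.
D = 1.70²/(4π × 9.13 × 0.8301²) = 0.0366 m²/day.

0.0366 m²/day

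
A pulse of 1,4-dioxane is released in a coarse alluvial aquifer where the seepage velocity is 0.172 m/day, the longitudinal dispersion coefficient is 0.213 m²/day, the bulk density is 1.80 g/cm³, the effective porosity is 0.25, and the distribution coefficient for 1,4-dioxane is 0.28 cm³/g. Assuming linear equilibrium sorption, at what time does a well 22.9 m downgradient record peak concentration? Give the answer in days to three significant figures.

Retardation factor R = 1 + ρ_b·K_d/n = 1 + 1.80 × 0.28/0.25 = 3.016.
Sorption retards both mechanisms: v_R = v/R = 0.05703 m/day, D_R = D/R = 0.07062 m²/day.
Peak time from v_R²t² + 2D_R t − x² = 0: t = (√(D_R² + v_R²x²) − D_R)/v_R².
√(D_R² + v_R²x²) = √(0.07062² + 0.05703² × 22.9²) = 1.308; v_R² = 0.003252.
t = (1.308 − 0.07062)/0.003252 = 380 days.

380 days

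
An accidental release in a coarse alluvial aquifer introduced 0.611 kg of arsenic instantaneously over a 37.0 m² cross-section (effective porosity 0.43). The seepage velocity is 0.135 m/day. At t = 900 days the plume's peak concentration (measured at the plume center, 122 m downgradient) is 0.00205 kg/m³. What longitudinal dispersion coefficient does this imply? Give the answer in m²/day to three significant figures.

0.0310 m²/day

At the plume center C_max = M/(n_e·A·√(4πDt)), so D = M²/(4πt·(n_e·A·C_max)²).
n_e·A·C_max = 0.43 × 37.0 × 0.00205 = 0.03262 kg/m.
D = 0.611²/(4π × 900 × 0.03262²) = 0.0310 m²/day.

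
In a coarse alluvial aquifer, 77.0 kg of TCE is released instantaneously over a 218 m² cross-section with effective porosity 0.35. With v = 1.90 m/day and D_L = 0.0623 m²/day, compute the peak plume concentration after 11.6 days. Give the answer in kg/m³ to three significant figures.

The peak of an instantaneous 1D plume sits at x = vt; there the Gaussian factor is 1 and C_max = M/(n_e·A·√(4πDt)), where n_e·A is the pore area the mass is dissolved in.
√(4πDt) = √(4π × 0.0623 × 11.6) = 3.014 m, so C_max = 77.0/(0.35 × 218 × 3.014) = 0.335 kg/m³.

0.335 kg/m³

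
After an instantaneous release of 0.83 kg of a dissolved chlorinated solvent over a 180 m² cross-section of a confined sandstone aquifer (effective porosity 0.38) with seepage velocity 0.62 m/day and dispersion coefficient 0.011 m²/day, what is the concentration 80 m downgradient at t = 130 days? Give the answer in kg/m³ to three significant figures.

0.00269 kg/m³

For an instantaneous plane source, C(x,t) = M/(n_e·A·√(4πDt)) · exp(−(x−vt)²/(4Dt)), with n_e·A the pore (flow) area.
Plume center vt = 0.62 × 130 = 80.6 m, so the well at 80 m is 0.6 m upgradient of the peak.
√(4πDt) = 4.239 m, giving peak height M/(n_e·A·√(4πDt)) = 0.83/(0.38 × 180 × 4.239) = 0.002863 kg/m³.
(x−vt)²/(4Dt) = (-0.6)²/(4 × 0.011 × 130) = 0.06294; exp(−0.06294) = 0.9390.
C = 0.002863 × 0.9390 = 0.00269 kg/m³.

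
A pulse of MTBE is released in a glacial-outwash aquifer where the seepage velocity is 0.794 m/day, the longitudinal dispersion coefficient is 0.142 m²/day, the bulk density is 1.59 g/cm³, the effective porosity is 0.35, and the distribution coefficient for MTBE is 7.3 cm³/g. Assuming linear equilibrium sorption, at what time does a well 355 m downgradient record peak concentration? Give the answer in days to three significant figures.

15300 days

Retardation factor R = 1 + ρ_b·K_d/n = 1 + 1.59 × 7.3/0.35 = 34.16.
Sorption retards both mechanisms: v_R = v/R = 0.02324 m/day, D_R = D/R = 0.004157 m²/day.
Peak time from v_R²t² + 2D_R t − x² = 0: t = (√(D_R² + v_R²x²) − D_R)/v_R².
√(D_R² + v_R²x²) = √(0.004157² + 0.02324² × 355²) = 8.250; v_R² = 0.0005401.
t = (8.250 − 0.004157)/0.0005401 = 15300 days.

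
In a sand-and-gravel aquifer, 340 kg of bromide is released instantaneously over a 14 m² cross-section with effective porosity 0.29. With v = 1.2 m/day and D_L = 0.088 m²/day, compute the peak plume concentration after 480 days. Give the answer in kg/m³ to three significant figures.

3.63 kg/m³

The peak of an instantaneous 1D plume sits at x = vt; there the Gaussian factor is 1 and C_max = M/(n_e·A·√(4πDt)), where n_e·A is the pore area the mass is dissolved in.
√(4πDt) = √(4π × 0.088 × 480) = 23.04 m, so C_max = 340/(0.29 × 14 × 23.04) = 3.63 kg/m³.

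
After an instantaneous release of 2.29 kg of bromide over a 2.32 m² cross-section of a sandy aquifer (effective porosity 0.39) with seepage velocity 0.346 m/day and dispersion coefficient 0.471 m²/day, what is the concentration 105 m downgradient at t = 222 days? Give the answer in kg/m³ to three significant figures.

For an instantaneous plane source, C(x,t) = M/(n_e·A·√(4πDt)) · exp(−(x−vt)²/(4Dt)), with n_e·A the pore (flow) area.
Plume center vt = 0.346 × 222 = 76.812 m, so the well at 105 m is 28.188 m downgradient of the peak.
√(4πDt) = 36.25 m, giving peak height M/(n_e·A·√(4πDt)) = 2.29/(0.39 × 2.32 × 36.25) = 0.06982 kg/m³.
(x−vt)²/(4Dt) = (28.188)²/(4 × 0.471 × 222) = 1.900; exp(−1.900) = 0.1496.
C = 0.06982 × 0.1496 = 0.0104 kg/m³.

0.0104 kg/m³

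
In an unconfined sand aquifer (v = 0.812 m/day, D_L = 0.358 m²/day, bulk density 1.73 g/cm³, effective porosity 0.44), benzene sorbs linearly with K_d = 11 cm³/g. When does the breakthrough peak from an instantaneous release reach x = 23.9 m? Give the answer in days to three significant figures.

1280 days

Retardation factor R = 1 + ρ_b·K_d/n = 1 + 1.73 × 11/0.44 = 44.25.
Sorption retards both mechanisms: v_R = v/R = 0.01835 m/day, D_R = D/R = 0.008090 m²/day.
Peak time from v_R²t² + 2D_R t − x² = 0: t = (√(D_R² + v_R²x²) − D_R)/v_R².
√(D_R² + v_R²x²) = √(0.008090² + 0.01835² × 23.9²) = 0.4386; v_R² = 0.0003367.
t = (0.4386 − 0.008090)/0.0003367 = 1280 days.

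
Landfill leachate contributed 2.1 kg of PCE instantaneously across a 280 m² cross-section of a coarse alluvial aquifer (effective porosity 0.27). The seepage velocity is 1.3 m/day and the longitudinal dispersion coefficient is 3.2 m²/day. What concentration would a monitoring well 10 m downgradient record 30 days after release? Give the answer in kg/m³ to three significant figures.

8.95e-05 kg/m³

For an instantaneous plane source, C(x,t) = M/(n_e·A·√(4πDt)) · exp(−(x−vt)²/(4Dt)), with n_e·A the pore (flow) area.
Plume center vt = 1.3 × 30 = 39 m, so the well at 10 m is 29 m upgradient of the peak.
√(4πDt) = 34.73 m, giving peak height M/(n_e·A·√(4πDt)) = 2.1/(0.27 × 280 × 34.73) = 0.0007998 kg/m³.
(x−vt)²/(4Dt) = (-29)²/(4 × 3.2 × 30) = 2.190; exp(−2.190) = 0.1119.
C = 0.0007998 × 0.1119 = 8.95e-05 kg/m³.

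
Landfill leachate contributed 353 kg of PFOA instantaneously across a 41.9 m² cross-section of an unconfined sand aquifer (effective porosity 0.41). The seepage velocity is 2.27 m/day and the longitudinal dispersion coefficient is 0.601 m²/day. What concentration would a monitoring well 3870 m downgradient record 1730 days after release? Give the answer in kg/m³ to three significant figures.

For an instantaneous plane source, C(x,t) = M/(n_e·A·√(4πDt)) · exp(−(x−vt)²/(4Dt)), with n_e·A the pore (flow) area.
Plume center vt = 2.27 × 1730 = 3927.1 m, so the well at 3870 m is 57.1 m upgradient of the peak.
√(4πDt) = 114.3 m, giving peak height M/(n_e·A·√(4πDt)) = 353/(0.41 × 41.9 × 114.3) = 0.1798 kg/m³.
(x−vt)²/(4Dt) = (-57.1)²/(4 × 0.601 × 1730) = 0.7840; exp(−0.7840) = 0.4566.
C = 0.1798 × 0.4566 = 0.0821 kg/m³.

0.0821 kg/m³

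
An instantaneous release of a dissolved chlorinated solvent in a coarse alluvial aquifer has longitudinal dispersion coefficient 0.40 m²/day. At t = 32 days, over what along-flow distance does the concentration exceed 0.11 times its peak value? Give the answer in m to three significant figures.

The plume is Gaussian with σ = √(2Dt) = √(2 × 0.40 × 32) = 5.060 m.
C/C_peak = exp(−Δx²/(2σ²)) = 0.11 ⇒ Δx = σ·√(−2 ln 0.11) = 5.060 × 2.101 = 10.63 m.
Width = 2Δx = 21.3 m.

21.3 m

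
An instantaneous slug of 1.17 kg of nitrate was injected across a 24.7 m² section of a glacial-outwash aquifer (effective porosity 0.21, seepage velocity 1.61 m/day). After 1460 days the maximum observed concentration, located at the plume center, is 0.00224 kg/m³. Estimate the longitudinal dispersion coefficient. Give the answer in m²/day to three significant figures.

At the plume center C_max = M/(n_e·A·√(4πDt)), so D = M²/(4πt·(n_e·A·C_max)²).
n_e·A·C_max = 0.21 × 24.7 × 0.00224 = 0.01162 kg/m.
D = 1.17²/(4π × 1460 × 0.01162²) = 0.553 m²/day.

0.553 m²/day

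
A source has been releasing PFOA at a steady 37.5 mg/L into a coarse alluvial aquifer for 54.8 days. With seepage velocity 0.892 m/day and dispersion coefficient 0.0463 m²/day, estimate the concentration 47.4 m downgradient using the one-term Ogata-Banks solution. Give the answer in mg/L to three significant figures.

27.9 mg/L

For a continuous step input, C/C₀ ≈ ½·erfc((x−vt)/(2√(Dt))).
vt = 0.892 × 54.8 = 48.8816 m and 2√(Dt) = 2√(0.0463 × 54.8) = 3.186 m.
Argument (x−vt)/(2√(Dt)) = (47.4 − 48.8816)/3.186 = -0.4650; ½·erfc(-0.4650) = 0.7446.
C = 37.5 × 0.7446 = 27.9 mg/L.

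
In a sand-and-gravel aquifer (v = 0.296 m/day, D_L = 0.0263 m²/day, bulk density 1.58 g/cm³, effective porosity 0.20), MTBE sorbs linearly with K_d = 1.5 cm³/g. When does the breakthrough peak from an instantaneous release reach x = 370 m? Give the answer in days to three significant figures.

16100 days

Retardation factor R = 1 + ρ_b·K_d/n = 1 + 1.58 × 1.5/0.20 = 12.85.
Sorption retards both mechanisms: v_R = v/R = 0.02304 m/day, D_R = D/R = 0.002047 m²/day.
Peak time from v_R²t² + 2D_R t − x² = 0: t = (√(D_R² + v_R²x²) − D_R)/v_R².
√(D_R² + v_R²x²) = √(0.002047² + 0.02304² × 370²) = 8.525; v_R² = 0.0005308.
t = (8.525 − 0.002047)/0.0005308 = 16100 days.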